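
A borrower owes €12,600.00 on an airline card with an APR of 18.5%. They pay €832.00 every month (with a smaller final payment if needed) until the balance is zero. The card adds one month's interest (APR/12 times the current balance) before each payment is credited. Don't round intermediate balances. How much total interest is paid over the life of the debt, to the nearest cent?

€1,861.05

Monthly rate r = 18.5%/12 = 1.54167% = 0.0154167.
Payoff takes n = ⌈−ln(1 − rB₀/P)/ln(1+r)⌉ = ⌈17.379⌉ = 18 payments; the last is €317.05.
Total paid = 17·€832.00 + €317.05 = €14,461.05.
Total interest = total paid − principal = €14,461.05 − €12,600.00 = €1,861.05.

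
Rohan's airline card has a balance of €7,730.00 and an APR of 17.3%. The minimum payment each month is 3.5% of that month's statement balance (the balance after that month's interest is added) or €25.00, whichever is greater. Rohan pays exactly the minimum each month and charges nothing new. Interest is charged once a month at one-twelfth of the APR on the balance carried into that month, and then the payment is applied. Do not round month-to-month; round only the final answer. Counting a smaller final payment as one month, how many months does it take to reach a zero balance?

149 months

Monthly rate r = 17.3%/12 = 1.44167% = 0.0144167.
While 3.5% of the post-interest balance exceeds €25.00, each month B ← (B·(1+r))·(1 − 0.035), i.e. B shrinks by the factor (1+r)·0.965 = 0.97891.
This holds for months 1–113. Entering month 114 the balance is €695.37; 3.5% of the post-interest balance is now below €25.00, so the flat €25.00 minimum applies from here.
From month 114 a fixed €25.00 at rate r clears €695.37 in 36 more payments. Total: 113 + 36 = 149 months.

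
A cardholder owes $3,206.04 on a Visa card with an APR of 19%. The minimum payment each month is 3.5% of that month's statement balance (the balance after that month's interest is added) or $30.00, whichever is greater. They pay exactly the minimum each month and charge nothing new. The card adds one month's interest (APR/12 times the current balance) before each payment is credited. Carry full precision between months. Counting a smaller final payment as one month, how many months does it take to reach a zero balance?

105 months

Monthly rate r = 19%/12 = 1.58333% = 0.0158333.
While 3.5% of the post-interest balance exceeds $30.00, each month B ← (B·(1+r))·(1 − 0.035), i.e. B shrinks by the factor (1+r)·0.965 = 0.98028.
This holds for months 1–68. Entering month 69 the balance is $827.47; 3.5% of the post-interest balance is now below $30.00, so the flat $30.00 minimum applies from here.
From month 69 a fixed $30.00 at rate r clears $827.47 in 37 more payments. Total: 68 + 37 = 105 months.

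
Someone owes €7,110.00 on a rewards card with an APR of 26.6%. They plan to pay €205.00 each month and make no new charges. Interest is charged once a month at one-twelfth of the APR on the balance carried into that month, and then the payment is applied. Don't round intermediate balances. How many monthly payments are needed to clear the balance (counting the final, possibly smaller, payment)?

Monthly rate r = 26.6%/12 = 2.21667% = 0.0221667.
Recurrence: B ← B·(1+r) − €205.00.
Month 1: interest €157.61; balance after payment €7,062.60.
Month 2: interest €156.55; balance after payment €7,014.16.
Closed form: n = −ln(1 − rB₀/P)/ln(1+r) = −ln(0.2312)/ln(1.02217) ≈ 66.797, so the balance reaches zero during payment 67.

67 payments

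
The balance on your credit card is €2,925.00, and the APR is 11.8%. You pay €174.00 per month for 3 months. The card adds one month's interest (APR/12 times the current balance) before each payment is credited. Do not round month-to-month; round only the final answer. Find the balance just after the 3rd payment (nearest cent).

€2,484.99

Monthly rate r = 11.8%/12 = 0.983333% = 0.00983333.
Each month: B ← B·(1+r) − €174.00.
Month 1: interest €28.76; balance after payment €2,779.76.
Month 2: interest €27.33; balance after payment €2,633.10.
Month 3: interest €25.89; balance after payment €2,484.99.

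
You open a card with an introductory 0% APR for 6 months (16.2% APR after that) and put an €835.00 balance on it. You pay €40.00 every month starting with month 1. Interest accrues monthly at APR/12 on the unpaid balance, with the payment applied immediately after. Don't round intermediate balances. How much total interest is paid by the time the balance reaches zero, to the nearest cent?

€73.70

Promo months 1–6 at r₀ = 0%/12 = 0; months 7+ at r₁ = 16.2%/12 = 0.0135.
After month 6 (no interest yet): B = €835.00 − 6·€40.00 = €595.00.
Then at r₁ with €40.00/mo: n₂ = −ln(1 − r₁·B/P)/ln(1+r₁) ≈ 16.72 → 17 more payments.
Total paid = 22·€40.00 + €28.70 = €908.70; interest = €908.70 − €835.00 = €73.70.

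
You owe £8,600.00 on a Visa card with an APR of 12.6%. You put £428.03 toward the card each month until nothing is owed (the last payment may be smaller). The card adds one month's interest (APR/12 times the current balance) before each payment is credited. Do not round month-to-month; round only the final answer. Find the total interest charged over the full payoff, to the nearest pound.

£1,110

Monthly rate r = 12.6%/12 = 1.05% = 0.0105.
Payoff takes n = ⌈−ln(1 − rB₀/P)/ln(1+r)⌉ = ⌈22.685⌉ = 23 payments; the last is £293.51.
Total paid = 22·£428.03 + £293.51 = £9,710.17.
Total interest = total paid − principal = £9,710.17 − £8,600.00 = £1,110.17.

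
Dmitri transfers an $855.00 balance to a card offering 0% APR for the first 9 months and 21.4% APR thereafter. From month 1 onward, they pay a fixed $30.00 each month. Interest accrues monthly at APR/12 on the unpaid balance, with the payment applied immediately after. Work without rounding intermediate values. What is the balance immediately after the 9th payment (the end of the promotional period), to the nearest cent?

Promo months 1–9 at r₀ = 0%/12 = 0; months 10+ at r₁ = 21.4%/12 = 0.0178333.
After month 9 (no interest yet): B = $855.00 − 9·$30.00 = $585.00.

$585.00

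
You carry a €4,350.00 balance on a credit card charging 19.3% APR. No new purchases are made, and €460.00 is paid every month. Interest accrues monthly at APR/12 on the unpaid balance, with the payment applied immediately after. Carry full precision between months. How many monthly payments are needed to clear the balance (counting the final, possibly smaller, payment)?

11 months

Monthly rate r = 19.3%/12 = 1.60833% = 0.0160833.
Recurrence: B ← B·(1+r) − €460.00.
Month 1: interest €69.96; balance after payment €3,959.96.
Month 2: interest €63.69; balance after payment €3,563.65.
Closed form: n = −ln(1 − rB₀/P)/ln(1+r) = −ln(0.84791)/ln(1.01608) ≈ 10.340, so the balance reaches zero during payment 11.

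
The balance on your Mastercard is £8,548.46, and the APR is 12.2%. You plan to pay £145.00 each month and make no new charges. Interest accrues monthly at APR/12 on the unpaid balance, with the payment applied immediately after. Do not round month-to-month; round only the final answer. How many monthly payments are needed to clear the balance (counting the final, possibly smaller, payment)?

Monthly rate r = 12.2%/12 = 1.01667% = 0.0101667.
Recurrence: B ← B·(1+r) − £145.00.
Month 1: interest £86.91; balance after payment £8,490.37.
Month 2: interest £86.32; balance after payment £8,431.69.
Closed form: n = −ln(1 − rB₀/P)/ln(1+r) = −ln(0.40063)/ln(1.01017) ≈ 90.430, so the balance reaches zero during payment 91.

91 months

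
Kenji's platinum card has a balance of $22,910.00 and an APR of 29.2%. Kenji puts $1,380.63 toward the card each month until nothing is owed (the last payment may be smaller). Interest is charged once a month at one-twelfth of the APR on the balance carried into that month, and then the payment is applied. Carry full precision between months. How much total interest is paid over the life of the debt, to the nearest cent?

$6,792.04

Monthly rate r = 29.2%/12 = 2.43333% = 0.0243333.
Payoff takes n = ⌈−ln(1 − rB₀/P)/ln(1+r)⌉ = ⌈21.510⌉ = 22 payments; the last is $708.81.
Total paid = 21·$1,380.63 + $708.81 = $29,702.04.
Total interest = total paid − principal = $29,702.04 − $22,910.00 = $6,792.04.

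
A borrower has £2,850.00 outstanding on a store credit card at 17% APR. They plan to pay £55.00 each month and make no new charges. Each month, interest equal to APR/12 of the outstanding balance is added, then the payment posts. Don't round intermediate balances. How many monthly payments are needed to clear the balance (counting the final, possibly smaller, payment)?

Monthly rate r = 17%/12 = 1.41667% = 0.0141667.
Recurrence: B ← B·(1+r) − £55.00.
Month 1: interest £40.38; balance after payment £2,835.38.
Month 2: interest £40.17; balance after payment £2,820.54.
Closed form: n = −ln(1 − rB₀/P)/ln(1+r) = −ln(0.26591)/ln(1.01417) ≈ 94.162, so the balance reaches zero during payment 95.

95 months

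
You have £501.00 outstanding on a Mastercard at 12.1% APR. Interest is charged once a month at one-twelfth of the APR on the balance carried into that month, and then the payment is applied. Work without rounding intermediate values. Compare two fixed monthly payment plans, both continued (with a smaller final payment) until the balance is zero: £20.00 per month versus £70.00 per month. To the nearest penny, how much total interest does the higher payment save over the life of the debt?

£57.67

Monthly rate r = 12.1%/12 = 1.00833% = 0.0100833.
At £20.00/mo: n = ⌈−ln(1 − rB₀/P)/ln(1+r)⌉ = 30 payments (last £0.37); total interest = total paid − £501.00 = £79.37.
At £70.00/mo: 8 payments (last £32.70); total interest £21.70.
Interest saved = £79.37 − £21.70 = £57.67.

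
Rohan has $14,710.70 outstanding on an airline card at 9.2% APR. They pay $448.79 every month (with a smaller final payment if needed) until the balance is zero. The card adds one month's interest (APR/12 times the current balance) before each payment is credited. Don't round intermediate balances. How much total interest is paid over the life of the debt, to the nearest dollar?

Monthly rate r = 9.2%/12 = 0.766667% = 0.00766667.
Payoff takes n = ⌈−ln(1 − rB₀/P)/ln(1+r)⌉ = ⌈37.895⌉ = 38 payments; the last is $401.82.
Total paid = 37·$448.79 + $401.82 = $17,007.05.
Total interest = total paid − principal = $17,007.05 − $14,710.70 = $2,296.35.

$2,296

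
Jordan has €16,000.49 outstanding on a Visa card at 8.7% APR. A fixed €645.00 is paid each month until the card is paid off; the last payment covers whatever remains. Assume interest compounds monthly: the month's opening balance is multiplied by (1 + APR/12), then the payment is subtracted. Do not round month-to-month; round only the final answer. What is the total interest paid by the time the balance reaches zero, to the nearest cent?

Monthly rate r = 8.7%/12 = 0.725% = 0.00725.
Payoff takes n = ⌈−ln(1 − rB₀/P)/ln(1+r)⌉ = ⌈27.446⌉ = 28 payments; the last is €288.51.
Total paid = 27·€645.00 + €288.51 = €17,703.51.
Total interest = total paid − principal = €17,703.51 − €16,000.49 = €1,703.02.

€1,703.02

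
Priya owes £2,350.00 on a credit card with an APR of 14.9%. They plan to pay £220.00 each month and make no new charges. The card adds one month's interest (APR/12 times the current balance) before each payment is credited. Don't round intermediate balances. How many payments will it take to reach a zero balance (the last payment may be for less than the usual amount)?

Monthly rate r = 14.9%/12 = 1.24167% = 0.0124167.
Recurrence: B ← B·(1+r) − £220.00.
Month 1: interest £29.18; balance after payment £2,159.18.
Month 2: interest £26.81; balance after payment £1,965.99.
Closed form: n = −ln(1 − rB₀/P)/ln(1+r) = −ln(0.86737)/ln(1.01242) ≈ 11.531, so the balance reaches zero during payment 12.

12 months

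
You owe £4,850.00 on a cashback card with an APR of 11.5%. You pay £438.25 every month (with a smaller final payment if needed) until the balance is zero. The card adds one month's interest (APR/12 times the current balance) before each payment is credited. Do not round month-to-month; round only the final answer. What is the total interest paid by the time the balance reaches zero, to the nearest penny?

£301.87

Monthly rate r = 11.5%/12 = 0.958333% = 0.00958333.
Payoff takes n = ⌈−ln(1 − rB₀/P)/ln(1+r)⌉ = ⌈11.755⌉ = 12 payments; the last is £331.12.
Total paid = 11·£438.25 + £331.12 = £5,151.87.
Total interest = total paid − principal = £5,151.87 − £4,850.00 = £301.87.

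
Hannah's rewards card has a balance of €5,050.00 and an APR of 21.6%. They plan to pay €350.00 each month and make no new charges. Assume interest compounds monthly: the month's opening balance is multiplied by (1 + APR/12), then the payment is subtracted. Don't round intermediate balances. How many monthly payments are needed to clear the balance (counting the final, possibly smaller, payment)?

Monthly rate r = 21.6%/12 = 1.8% = 0.018.
Recurrence: B ← B·(1+r) − €350.00.
Month 1: interest €90.90; balance after payment €4,790.90.
Month 2: interest €86.24; balance after payment €4,527.14.
Closed form: n = −ln(1 − rB₀/P)/ln(1+r) = −ln(0.74029)/ln(1.018) ≈ 16.857, so the balance reaches zero during payment 17.

17 payments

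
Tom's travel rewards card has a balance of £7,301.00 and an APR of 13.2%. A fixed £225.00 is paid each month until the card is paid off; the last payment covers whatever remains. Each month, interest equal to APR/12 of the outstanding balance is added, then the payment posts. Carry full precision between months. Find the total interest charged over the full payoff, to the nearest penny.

£1,779.83

Monthly rate r = 13.2%/12 = 1.1% = 0.011.
Payoff takes n = ⌈−ln(1 − rB₀/P)/ln(1+r)⌉ = ⌈40.358⌉ = 41 payments; the last is £80.83.
Total paid = 40·£225.00 + £80.83 = £9,080.83.
Total interest = total paid − principal = £9,080.83 − £7,301.00 = £1,779.83.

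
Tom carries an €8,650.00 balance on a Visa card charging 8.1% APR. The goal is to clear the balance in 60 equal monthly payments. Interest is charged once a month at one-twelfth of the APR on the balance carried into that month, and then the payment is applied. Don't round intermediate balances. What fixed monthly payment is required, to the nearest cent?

€175.81

Monthly rate r = 8.1%/12 = 0.675% = 0.00675.
Level-payment amortization: P = B₀·r / (1 − (1+r)^(−n)) = 8650.00·0.00675 / (1 − 1.00675^(−60)).
Denominator 1 − (1+r)^(−60) = 0.332114979.
P = 58.3875 / 0.332114979 ≈ 175.81.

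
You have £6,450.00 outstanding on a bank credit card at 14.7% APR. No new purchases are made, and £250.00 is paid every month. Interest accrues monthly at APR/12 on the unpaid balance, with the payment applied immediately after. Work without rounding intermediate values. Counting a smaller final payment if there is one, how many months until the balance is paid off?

32 months

Monthly rate r = 14.7%/12 = 1.225% = 0.01225.
Recurrence: B ← B·(1+r) − £250.00.
Month 1: interest £79.01; balance after payment £6,279.01.
Month 2: interest £76.92; balance after payment £6,105.93.
Closed form: n = −ln(1 − rB₀/P)/ln(1+r) = −ln(0.68395)/ln(1.01225) ≈ 31.199, so the balance reaches zero during payment 32.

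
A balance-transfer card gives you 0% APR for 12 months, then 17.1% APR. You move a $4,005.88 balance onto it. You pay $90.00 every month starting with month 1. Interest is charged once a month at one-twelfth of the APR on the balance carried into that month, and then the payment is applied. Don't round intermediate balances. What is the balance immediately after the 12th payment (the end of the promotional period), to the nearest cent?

Promo months 1–12 at r₀ = 0%/12 = 0; months 13+ at r₁ = 17.1%/12 = 0.01425.
After month 12 (no interest yet): B = $4,005.88 − 12·$90.00 = $2,925.88.

$2,925.88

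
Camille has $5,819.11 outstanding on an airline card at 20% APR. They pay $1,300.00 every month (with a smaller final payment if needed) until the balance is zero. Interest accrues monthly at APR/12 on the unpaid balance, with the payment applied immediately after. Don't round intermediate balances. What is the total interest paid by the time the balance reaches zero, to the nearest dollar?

Monthly rate r = 20%/12 = 1.66667% = 0.0166667.
Payoff takes n = ⌈−ln(1 − rB₀/P)/ln(1+r)⌉ = ⌈4.691⌉ = 5 payments; the last is $900.16.
Total paid = 4·$1,300.00 + $900.16 = $6,100.16.
Total interest = total paid − principal = $6,100.16 − $5,819.11 = $281.05.

$281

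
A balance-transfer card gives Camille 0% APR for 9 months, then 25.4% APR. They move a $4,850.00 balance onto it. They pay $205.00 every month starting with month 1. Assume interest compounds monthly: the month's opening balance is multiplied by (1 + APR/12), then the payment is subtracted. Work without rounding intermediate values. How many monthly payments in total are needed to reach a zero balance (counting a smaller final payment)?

27 payments

Promo months 1–9 at r₀ = 0%/12 = 0; months 10+ at r₁ = 25.4%/12 = 0.0211667.
After month 9 (no interest yet): B = $4,850.00 − 9·$205.00 = $3,005.00.
Then at r₁ with $205.00/mo: n₂ = −ln(1 − r₁·B/P)/ln(1+r₁) ≈ 17.73 → 18 more payments.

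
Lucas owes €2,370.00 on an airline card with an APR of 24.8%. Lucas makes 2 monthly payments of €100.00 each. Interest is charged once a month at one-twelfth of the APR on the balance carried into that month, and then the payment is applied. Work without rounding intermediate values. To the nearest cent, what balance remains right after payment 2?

Monthly rate r = 24.8%/12 = 2.06667% = 0.0206667.
Each month: B ← B·(1+r) − €100.00.
Month 1: interest €48.98; balance after payment €2,318.98.
Month 2: interest €47.93; balance after payment €2,266.91.

€2,266.91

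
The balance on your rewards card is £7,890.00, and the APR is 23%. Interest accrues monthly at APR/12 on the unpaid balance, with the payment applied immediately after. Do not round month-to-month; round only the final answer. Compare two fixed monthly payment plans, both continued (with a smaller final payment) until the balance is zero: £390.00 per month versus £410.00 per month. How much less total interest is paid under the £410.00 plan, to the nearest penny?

£140.02

Monthly rate r = 23%/12 = 1.91667% = 0.0191667.
At £390.00/mo: n = ⌈−ln(1 − rB₀/P)/ln(1+r)⌉ = 26 payments (last £329.01); total interest = total paid − £7,890.00 = £2,189.01.
At £410.00/mo: 25 payments (last £98.99); total interest £2,048.99.
Interest saved = £2,189.01 − £2,048.99 = £140.02.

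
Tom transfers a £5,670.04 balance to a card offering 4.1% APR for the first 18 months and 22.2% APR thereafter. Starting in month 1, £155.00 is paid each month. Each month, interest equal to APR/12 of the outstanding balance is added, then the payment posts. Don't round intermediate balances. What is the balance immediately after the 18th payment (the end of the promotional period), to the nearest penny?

£3,156.54

Promo months 1–18 at r₀ = 4.1%/12 = 0.00341667; months 19+ at r₁ = 22.2%/12 = 0.0185.
After month 18: iterate B ← B·(1+r₀) − £155.00 for 18 months → £3,156.54.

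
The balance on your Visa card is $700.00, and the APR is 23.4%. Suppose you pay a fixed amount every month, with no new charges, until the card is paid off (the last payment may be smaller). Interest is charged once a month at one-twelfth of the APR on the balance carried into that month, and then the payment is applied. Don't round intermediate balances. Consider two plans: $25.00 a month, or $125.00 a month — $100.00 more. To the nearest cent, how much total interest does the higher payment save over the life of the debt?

$273.77

Monthly rate r = 23.4%/12 = 1.95% = 0.0195.
At $25.00/mo: n = ⌈−ln(1 − rB₀/P)/ln(1+r)⌉ = 41 payments (last $22.24); total interest = total paid − $700.00 = $322.24.
At $125.00/mo: 6 payments (last $123.47); total interest $48.47.
Interest saved = $322.24 − $48.47 = $273.77.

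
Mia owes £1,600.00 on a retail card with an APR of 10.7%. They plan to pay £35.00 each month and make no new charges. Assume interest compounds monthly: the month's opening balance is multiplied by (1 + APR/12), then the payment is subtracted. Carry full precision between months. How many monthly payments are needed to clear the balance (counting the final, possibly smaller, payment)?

59 months

Monthly rate r = 10.7%/12 = 0.891667% = 0.00891667.
Recurrence: B ← B·(1+r) − £35.00.
Month 1: interest £14.27; balance after payment £1,579.27.
Month 2: interest £14.08; balance after payment £1,558.35.
Closed form: n = −ln(1 − rB₀/P)/ln(1+r) = −ln(0.59238)/ln(1.00892) ≈ 58.984, so the balance reaches zero during payment 59.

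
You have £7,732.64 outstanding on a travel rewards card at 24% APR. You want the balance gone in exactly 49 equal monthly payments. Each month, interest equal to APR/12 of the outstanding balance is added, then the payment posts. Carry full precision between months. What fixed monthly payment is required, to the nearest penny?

Monthly rate r = 24%/12 = 2% = 0.02.
Level-payment amortization: P = B₀·r / (1 − (1+r)^(−n)) = 7732.64·0.02 / (1 − 1.02^(−49)).
Denominator 1 − (1+r)^(−49) = 0.62104156.
P = 154.653 / 0.62104156 ≈ 249.02.

£249.02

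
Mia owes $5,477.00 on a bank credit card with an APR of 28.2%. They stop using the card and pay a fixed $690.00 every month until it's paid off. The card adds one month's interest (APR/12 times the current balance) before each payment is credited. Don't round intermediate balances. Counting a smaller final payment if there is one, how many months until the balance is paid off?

9 payments

Monthly rate r = 28.2%/12 = 2.35% = 0.0235.
Recurrence: B ← B·(1+r) − $690.00.
Month 1: interest $128.71; balance after payment $4,915.71.
Month 2: interest $115.52; balance after payment $4,341.23.
Closed form: n = −ln(1 − rB₀/P)/ln(1+r) = −ln(0.81346)/ln(1.0235) ≈ 8.888, so the balance reaches zero during payment 9.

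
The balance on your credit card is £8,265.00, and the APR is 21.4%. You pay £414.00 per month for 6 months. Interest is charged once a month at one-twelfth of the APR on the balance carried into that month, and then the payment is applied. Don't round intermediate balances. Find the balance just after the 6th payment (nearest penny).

£6,592.32

Monthly rate r = 21.4%/12 = 1.78333% = 0.0178333.
Each month: B ← B·(1+r) − £414.00.
Month 1: interest £147.39; balance after payment £7,998.39.
Month 2: interest £142.64; balance after payment £7,727.03.
Month 3: interest £137.80; balance after payment £7,450.83.
Month 4: interest £132.87; balance after payment £7,169.70.
Month 5: interest £127.86; balance after payment £6,883.56.
Month 6: interest £122.76; balance after payment £6,592.32.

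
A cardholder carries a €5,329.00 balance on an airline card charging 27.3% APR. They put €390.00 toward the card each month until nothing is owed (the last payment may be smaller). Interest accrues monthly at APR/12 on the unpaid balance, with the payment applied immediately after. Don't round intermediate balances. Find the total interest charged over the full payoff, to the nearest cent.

€1,126.84

Monthly rate r = 27.3%/12 = 2.275% = 0.02275.
Payoff takes n = ⌈−ln(1 − rB₀/P)/ln(1+r)⌉ = ⌈16.551⌉ = 17 payments; the last is €215.84.
Total paid = 16·€390.00 + €215.84 = €6,455.84.
Total interest = total paid − principal = €6,455.84 − €5,329.00 = €1,126.84.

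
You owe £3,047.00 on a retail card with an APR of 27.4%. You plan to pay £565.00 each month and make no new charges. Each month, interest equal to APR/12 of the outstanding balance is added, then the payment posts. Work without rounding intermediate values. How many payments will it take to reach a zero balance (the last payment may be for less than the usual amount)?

6 months

Monthly rate r = 27.4%/12 = 2.28333% = 0.0228333.
Recurrence: B ← B·(1+r) − £565.00.
Month 1: interest £69.57; balance after payment £2,551.57.
Month 2: interest £58.26; balance after payment £2,044.83.
Month 3: interest £46.69; balance after payment £1,526.52.
Month 4: interest £34.86; balance after payment £996.38.
Month 5: interest £22.75; balance after payment £454.13.
Month 6: interest £10.37; balance after payment £0.00.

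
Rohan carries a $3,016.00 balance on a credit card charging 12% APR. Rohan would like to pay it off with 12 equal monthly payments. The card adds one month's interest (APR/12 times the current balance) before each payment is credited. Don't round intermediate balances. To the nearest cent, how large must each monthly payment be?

$267.97

Monthly rate r = 12%/12 = 1% = 0.01.
Level-payment amortization: P = B₀·r / (1 − (1+r)^(−n)) = 3016.00·0.01 / (1 − 1.01^(−12)).
Denominator 1 − (1+r)^(−12) = 0.112550775.
P = 30.16 / 0.112550775 ≈ 267.97.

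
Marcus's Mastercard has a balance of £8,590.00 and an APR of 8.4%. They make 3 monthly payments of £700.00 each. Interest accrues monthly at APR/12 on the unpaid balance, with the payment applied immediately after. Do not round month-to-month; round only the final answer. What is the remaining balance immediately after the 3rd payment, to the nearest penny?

Monthly rate r = 8.4%/12 = 0.7% = 0.007.
Each month: B ← B·(1+r) − £700.00.
Month 1: interest £60.13; balance after payment £7,950.13.
Month 2: interest £55.65; balance after payment £7,305.78.
Month 3: interest £51.14; balance after payment £6,656.92.

£6,656.92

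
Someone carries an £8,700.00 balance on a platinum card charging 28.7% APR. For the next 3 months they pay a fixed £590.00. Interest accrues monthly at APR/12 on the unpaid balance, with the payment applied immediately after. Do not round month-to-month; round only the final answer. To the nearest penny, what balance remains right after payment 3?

Monthly rate r = 28.7%/12 = 2.39167% = 0.0239167.
Each month: B ← B·(1+r) − £590.00.
Month 1: interest £208.07; balance after payment £8,318.08.
Month 2: interest £198.94; balance after payment £7,927.02.
Month 3: interest £189.59; balance after payment £7,526.60.

£7,526.60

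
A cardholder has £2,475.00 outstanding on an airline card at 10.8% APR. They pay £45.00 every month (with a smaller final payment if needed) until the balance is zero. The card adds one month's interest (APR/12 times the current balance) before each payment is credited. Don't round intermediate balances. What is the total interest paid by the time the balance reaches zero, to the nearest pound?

£956

Monthly rate r = 10.8%/12 = 0.9% = 0.009.
Payoff takes n = ⌈−ln(1 − rB₀/P)/ln(1+r)⌉ = ⌈76.252⌉ = 77 payments; the last is £11.37.
Total paid = 76·£45.00 + £11.37 = £3,431.37.
Total interest = total paid − principal = £3,431.37 − £2,475.00 = £956.37.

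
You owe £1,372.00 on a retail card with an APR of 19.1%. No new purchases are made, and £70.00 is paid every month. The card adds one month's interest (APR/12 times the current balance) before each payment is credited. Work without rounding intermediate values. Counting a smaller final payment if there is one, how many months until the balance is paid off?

24 payments

Monthly rate r = 19.1%/12 = 1.59167% = 0.0159167.
Recurrence: B ← B·(1+r) − £70.00.
Month 1: interest £21.84; balance after payment £1,323.84.
Month 2: interest £21.07; balance after payment £1,274.91.
Closed form: n = −ln(1 − rB₀/P)/ln(1+r) = −ln(0.68803)/ln(1.01592) ≈ 23.679, so the balance reaches zero during payment 24.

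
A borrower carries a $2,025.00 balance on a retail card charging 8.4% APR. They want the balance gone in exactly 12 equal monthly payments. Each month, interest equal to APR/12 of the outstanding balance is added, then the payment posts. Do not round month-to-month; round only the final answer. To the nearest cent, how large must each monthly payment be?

$176.53

Monthly rate r = 8.4%/12 = 0.7% = 0.007.
Level-payment amortization: P = B₀·r / (1 − (1+r)^(−n)) = 2025.00·0.007 / (1 − 1.007^(−12)).
Denominator 1 − (1+r)^(−12) = 0.0802996466.
P = 14.175 / 0.0802996466 ≈ 176.53.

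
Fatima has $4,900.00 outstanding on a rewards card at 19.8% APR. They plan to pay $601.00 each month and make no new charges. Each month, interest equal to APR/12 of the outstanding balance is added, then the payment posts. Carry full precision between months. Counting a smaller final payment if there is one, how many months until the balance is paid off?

9 payments

Monthly rate r = 19.8%/12 = 1.65% = 0.0165.
Recurrence: B ← B·(1+r) − $601.00.
Month 1: interest $80.85; balance after payment $4,379.85.
Month 2: interest $72.27; balance after payment $3,851.12.
Closed form: n = −ln(1 − rB₀/P)/ln(1+r) = −ln(0.86547)/ln(1.0165) ≈ 8.828, so the balance reaches zero during payment 9.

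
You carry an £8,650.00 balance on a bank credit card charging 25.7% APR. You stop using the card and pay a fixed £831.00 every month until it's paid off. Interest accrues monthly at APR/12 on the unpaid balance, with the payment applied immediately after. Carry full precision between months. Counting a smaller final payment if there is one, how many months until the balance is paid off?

Monthly rate r = 25.7%/12 = 2.14167% = 0.0214167.
Recurrence: B ← B·(1+r) − £831.00.
Month 1: interest £185.25; balance after payment £8,004.25.
Month 2: interest £171.42; balance after payment £7,344.68.
Closed form: n = −ln(1 − rB₀/P)/ln(1+r) = −ln(0.77707)/ln(1.02142) ≈ 11.903, so the balance reaches zero during payment 12.

12 payments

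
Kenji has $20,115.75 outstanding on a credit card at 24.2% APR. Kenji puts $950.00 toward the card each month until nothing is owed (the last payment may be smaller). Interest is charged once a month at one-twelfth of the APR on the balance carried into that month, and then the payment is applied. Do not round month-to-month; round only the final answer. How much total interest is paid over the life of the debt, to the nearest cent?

$6,383.03

Monthly rate r = 24.2%/12 = 2.01667% = 0.0201667.
Payoff takes n = ⌈−ln(1 − rB₀/P)/ln(1+r)⌉ = ⌈27.892⌉ = 28 payments; the last is $848.78.
Total paid = 27·$950.00 + $848.78 = $26,498.78.
Total interest = total paid − principal = $26,498.78 − $20,115.75 = $6,383.03.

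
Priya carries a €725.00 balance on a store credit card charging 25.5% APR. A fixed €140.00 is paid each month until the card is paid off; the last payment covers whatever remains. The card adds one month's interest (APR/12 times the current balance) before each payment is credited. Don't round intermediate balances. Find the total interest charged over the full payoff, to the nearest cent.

€51.58

Monthly rate r = 25.5%/12 = 2.125% = 0.02125.
Payoff takes n = ⌈−ln(1 − rB₀/P)/ln(1+r)⌉ = ⌈5.544⌉ = 6 payments; the last is €76.58.
Total paid = 5·€140.00 + €76.58 = €776.58.
Total interest = total paid − principal = €776.58 − €725.00 = €51.58.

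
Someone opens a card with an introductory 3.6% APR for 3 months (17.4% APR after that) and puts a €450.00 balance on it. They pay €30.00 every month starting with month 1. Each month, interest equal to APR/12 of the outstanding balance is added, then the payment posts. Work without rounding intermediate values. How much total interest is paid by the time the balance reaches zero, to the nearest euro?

Promo months 1–3 at r₀ = 3.6%/12 = 0.003; months 4+ at r₁ = 17.4%/12 = 0.0145.
After month 3: iterate B ← B·(1+r₀) − €30.00 for 3 months → €363.79.
Then at r₁ with €30.00/mo: n₂ = −ln(1 − r₁·B/P)/ln(1+r₁) ≈ 13.43 → 14 more payments.
Total paid = 16·€30.00 + €13.05 = €493.05; interest = €493.05 − €450.00 = €43.05.

€43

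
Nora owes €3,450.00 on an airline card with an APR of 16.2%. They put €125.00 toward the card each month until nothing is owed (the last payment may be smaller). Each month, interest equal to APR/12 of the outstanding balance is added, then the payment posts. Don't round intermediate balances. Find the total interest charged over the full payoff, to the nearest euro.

€896

Monthly rate r = 16.2%/12 = 1.35% = 0.0135.
Payoff takes n = ⌈−ln(1 − rB₀/P)/ln(1+r)⌉ = ⌈34.764⌉ = 35 payments; the last is €95.62.
Total paid = 34·€125.00 + €95.62 = €4,345.62.
Total interest = total paid − principal = €4,345.62 − €3,450.00 = €895.62.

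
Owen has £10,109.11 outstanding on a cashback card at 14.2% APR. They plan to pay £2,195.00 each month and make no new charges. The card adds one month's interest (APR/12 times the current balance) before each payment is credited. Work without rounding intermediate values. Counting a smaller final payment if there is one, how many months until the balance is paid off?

5 months

Monthly rate r = 14.2%/12 = 1.18333% = 0.0118333.
Recurrence: B ← B·(1+r) − £2,195.00.
Month 1: interest £119.62; balance after payment £8,033.73.
Month 2: interest £95.07; balance after payment £5,933.80.
Month 3: interest £70.22; balance after payment £3,809.02.
Month 4: interest £45.07; balance after payment £1,659.09.
Month 5: interest £19.63; balance after payment £0.00.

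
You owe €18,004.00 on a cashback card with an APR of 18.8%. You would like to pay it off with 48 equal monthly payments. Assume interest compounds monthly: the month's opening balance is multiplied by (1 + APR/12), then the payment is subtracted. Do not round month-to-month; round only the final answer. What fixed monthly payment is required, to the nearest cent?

€536.42

Monthly rate r = 18.8%/12 = 1.56667% = 0.0156667.
Level-payment amortization: P = B₀·r / (1 − (1+r)^(−n)) = 18004.00·0.0156667 / (1 − 1.01567^(−48)).
Denominator 1 − (1+r)^(−48) = 0.525820883.
P = 282.063 / 0.525820883 ≈ 536.42.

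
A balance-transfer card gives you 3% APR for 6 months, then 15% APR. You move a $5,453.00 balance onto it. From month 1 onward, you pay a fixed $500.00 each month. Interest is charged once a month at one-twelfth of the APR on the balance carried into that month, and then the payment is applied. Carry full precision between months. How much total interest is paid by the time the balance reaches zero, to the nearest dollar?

$163

Promo months 1–6 at r₀ = 3%/12 = 0.0025; months 7+ at r₁ = 15%/12 = 0.0125.
After month 6: iterate B ← B·(1+r₀) − $500.00 for 6 months → $2,516.50.
Then at r₁ with $500.00/mo: n₂ = −ln(1 − r₁·B/P)/ln(1+r₁) ≈ 5.23 → 6 more payments.
Total paid = 11·$500.00 + $115.90 = $5,615.90; interest = $5,615.90 − $5,453.00 = $162.90.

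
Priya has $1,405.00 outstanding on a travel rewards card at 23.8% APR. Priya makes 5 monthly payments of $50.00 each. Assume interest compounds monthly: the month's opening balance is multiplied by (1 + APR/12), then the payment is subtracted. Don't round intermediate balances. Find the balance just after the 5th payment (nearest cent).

Monthly rate r = 23.8%/12 = 1.98333% = 0.0198333.
Each month: B ← B·(1+r) − $50.00.
Month 1: interest $27.87; balance after payment $1,382.87.
Month 2: interest $27.43; balance after payment $1,360.29.
Month 3: interest $26.98; balance after payment $1,337.27.
Month 4: interest $26.52; balance after payment $1,313.79.
Month 5: interest $26.06; balance after payment $1,289.85.

$1,289.85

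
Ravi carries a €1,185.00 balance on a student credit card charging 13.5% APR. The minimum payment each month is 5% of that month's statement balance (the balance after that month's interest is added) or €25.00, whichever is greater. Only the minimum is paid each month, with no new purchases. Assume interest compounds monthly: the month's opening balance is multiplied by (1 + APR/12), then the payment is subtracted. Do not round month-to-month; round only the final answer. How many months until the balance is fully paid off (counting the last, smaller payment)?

45 months

Monthly rate r = 13.5%/12 = 1.125% = 0.01125.
While 5% of the post-interest balance exceeds €25.00, each month B ← (B·(1+r))·(1 − 0.05), i.e. B shrinks by the factor (1+r)·0.95 = 0.96069.
This holds for months 1–22. Entering month 23 the balance is €490.37; 5% of the post-interest balance is now below €25.00, so the flat €25.00 minimum applies from here.
From month 23 a fixed €25.00 at rate r clears €490.37 in 23 more payments. Total: 22 + 23 = 45 months.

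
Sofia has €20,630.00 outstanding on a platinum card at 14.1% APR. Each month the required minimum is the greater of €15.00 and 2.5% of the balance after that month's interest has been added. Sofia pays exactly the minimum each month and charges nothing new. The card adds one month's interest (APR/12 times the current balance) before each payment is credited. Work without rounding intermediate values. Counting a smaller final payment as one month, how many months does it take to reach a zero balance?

314 months

Monthly rate r = 14.1%/12 = 1.175% = 0.01175.
While 2.5% of the post-interest balance exceeds €15.00, each month B ← (B·(1+r))·(1 − 0.025), i.e. B shrinks by the factor (1+r)·0.975 = 0.98646.
This holds for months 1–261. Entering month 262 the balance is €587.24; 2.5% of the post-interest balance is now below €15.00, so the flat €15.00 minimum applies from here.
From month 262 a fixed €15.00 at rate r clears €587.24 in 53 more payments. Total: 261 + 53 = 314 months.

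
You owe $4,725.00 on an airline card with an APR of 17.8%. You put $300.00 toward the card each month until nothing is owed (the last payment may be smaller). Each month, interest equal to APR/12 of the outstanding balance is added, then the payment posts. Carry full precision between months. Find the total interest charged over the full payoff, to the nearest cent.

$696.43

Monthly rate r = 17.8%/12 = 1.48333% = 0.0148333.
Payoff takes n = ⌈−ln(1 − rB₀/P)/ln(1+r)⌉ = ⌈18.071⌉ = 19 payments; the last is $21.43.
Total paid = 18·$300.00 + $21.43 = $5,421.43.
Total interest = total paid − principal = $5,421.43 − $4,725.00 = $696.43.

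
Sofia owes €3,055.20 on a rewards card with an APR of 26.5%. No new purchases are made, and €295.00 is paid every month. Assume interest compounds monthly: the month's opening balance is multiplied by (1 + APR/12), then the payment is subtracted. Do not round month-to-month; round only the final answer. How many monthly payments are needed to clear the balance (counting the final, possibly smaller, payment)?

12 payments

Monthly rate r = 26.5%/12 = 2.20833% = 0.0220833.
Recurrence: B ← B·(1+r) − €295.00.
Month 1: interest €67.47; balance after payment €2,827.67.
Month 2: interest €62.44; balance after payment €2,595.11.
Closed form: n = −ln(1 − rB₀/P)/ln(1+r) = −ln(0.77129)/ln(1.02208) ≈ 11.889, so the balance reaches zero during payment 12.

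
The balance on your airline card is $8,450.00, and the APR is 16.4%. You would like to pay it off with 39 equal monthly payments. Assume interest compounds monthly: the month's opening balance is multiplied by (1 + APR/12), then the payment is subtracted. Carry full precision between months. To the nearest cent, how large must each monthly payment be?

$280.96

Monthly rate r = 16.4%/12 = 1.36667% = 0.0136667.
Level-payment amortization: P = B₀·r / (1 − (1+r)^(−n)) = 8450.00·0.0136667 / (1 − 1.01367^(−39)).
Denominator 1 − (1+r)^(−39) = 0.411036273.
P = 115.483 / 0.411036273 ≈ 280.96.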